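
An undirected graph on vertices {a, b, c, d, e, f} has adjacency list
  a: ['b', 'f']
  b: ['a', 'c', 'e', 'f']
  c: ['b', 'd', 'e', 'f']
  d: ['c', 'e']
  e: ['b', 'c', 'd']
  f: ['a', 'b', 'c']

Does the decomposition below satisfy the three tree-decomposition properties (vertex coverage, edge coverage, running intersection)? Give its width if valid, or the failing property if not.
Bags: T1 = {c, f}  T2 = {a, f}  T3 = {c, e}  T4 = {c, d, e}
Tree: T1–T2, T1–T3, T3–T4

No — vertex b appears in no bag.

A tree decomposition must satisfy three properties: every vertex lies in some bag; for every edge, both endpoints lie together in some bag; and for every vertex, the bags containing it form a connected subtree. Here vertex b appears in no bag, so the decomposition is invalid.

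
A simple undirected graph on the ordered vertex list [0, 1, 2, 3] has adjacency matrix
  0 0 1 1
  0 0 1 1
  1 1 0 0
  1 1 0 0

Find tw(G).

A width-2 tree decomposition is:
Bags: B1 = {0, 1, 3}  B2 = {0, 1, 2}
Tree: B1–B2
Each bag holds 3 vertices, so the decomposition has width 2, which upper-bounds the treewidth. Since 1–3–0–2–1 is a cycle in G, G is not acyclic. Forests are exactly the graphs of treewidth ≤ 1, so tw(G) ≥ 2. Combining the bounds, tw(G) = 2.

2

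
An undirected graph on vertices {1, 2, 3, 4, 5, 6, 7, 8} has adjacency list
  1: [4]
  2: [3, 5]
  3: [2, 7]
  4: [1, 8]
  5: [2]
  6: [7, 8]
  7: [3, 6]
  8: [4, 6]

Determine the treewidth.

A width-1 tree decomposition is:
Bags: B1 = {2, 5}  B2 = {2, 3}  B3 = {3, 7}  B4 = {6, 7}  B5 = {6, 8}  B6 = {4, 8}  B7 = {1, 4}
Tree: B1–B2, B2–B3, B3–B4, B4–B5, B5–B6, B6–B7
Every bag has size at most 2, so the width is 2 − 1 = 1 and tw(G) ≤ 1. G has an edge, so its treewidth is at least 1. Combining the bounds, tw(G) = 1.

1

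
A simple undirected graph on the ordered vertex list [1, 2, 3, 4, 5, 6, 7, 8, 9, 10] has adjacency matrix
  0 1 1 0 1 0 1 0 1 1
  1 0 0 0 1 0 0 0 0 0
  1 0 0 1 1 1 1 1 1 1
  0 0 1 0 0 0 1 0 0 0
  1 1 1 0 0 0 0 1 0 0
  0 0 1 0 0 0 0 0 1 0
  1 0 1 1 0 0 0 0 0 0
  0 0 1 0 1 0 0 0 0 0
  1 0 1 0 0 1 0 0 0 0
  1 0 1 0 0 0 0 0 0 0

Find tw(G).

2

A width-2 tree decomposition is:
Bags: B1 = {1, 3, 5}  B2 = {1, 3, 7}  B3 = {1, 3, 9}  B4 = {3, 4, 7}  B5 = {1, 2, 5}  B6 = {3, 5, 8}  B7 = {3, 6, 9}  B8 = {1, 3, 10}
Tree: B1–B2, B2–B3, B2–B4, B1–B5, B1–B6, B3–B7, B1–B8
The largest bag has 3 vertices, giving width 2; this decomposition certifies tw(G) ≤ 2. For the lower bound, the 3 vertices {1, 2, 5} are pairwise adjacent, and any tree decomposition puts a clique entirely inside one bag — forcing width ≥ 2. The upper and lower bounds meet at 2, so that is the treewidth.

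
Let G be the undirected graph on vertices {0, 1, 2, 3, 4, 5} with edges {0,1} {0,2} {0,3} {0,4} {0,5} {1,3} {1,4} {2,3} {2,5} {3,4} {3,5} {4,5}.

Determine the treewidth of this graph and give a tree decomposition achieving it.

Each bag holds 4 vertices, so the decomposition has width 3, which upper-bounds the treewidth. On the other hand G contains the 4-clique {0, 2, 3, 5}. A clique must lie in a single bag of any decomposition, so no decomposition can have width below 3. The upper and lower bounds meet at 3, so that is the treewidth.

Treewidth 3.
One such decomposition:
Bags: B1 = {0, 3, 4, 5}  B2 = {0, 1, 3, 4}  B3 = {0, 2, 3, 5}
Tree: B1–B2, B1–B3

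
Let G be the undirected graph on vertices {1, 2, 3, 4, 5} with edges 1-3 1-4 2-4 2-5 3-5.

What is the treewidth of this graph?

2

A width-2 tree decomposition is:
Bags: B1 = {2, 3, 5}  B2 = {2, 3, 4}  B3 = {1, 3, 4}
Tree: B1–B2, B2–B3
Every bag has size at most 3, so the width is 3 − 1 = 2 and tw(G) ≤ 2. For the lower bound, G contains the cycle 3–5–2–4–1–3, so G is not a forest; only forests have treewidth ≤ 1, hence tw(G) ≥ 2. Therefore the treewidth is 2.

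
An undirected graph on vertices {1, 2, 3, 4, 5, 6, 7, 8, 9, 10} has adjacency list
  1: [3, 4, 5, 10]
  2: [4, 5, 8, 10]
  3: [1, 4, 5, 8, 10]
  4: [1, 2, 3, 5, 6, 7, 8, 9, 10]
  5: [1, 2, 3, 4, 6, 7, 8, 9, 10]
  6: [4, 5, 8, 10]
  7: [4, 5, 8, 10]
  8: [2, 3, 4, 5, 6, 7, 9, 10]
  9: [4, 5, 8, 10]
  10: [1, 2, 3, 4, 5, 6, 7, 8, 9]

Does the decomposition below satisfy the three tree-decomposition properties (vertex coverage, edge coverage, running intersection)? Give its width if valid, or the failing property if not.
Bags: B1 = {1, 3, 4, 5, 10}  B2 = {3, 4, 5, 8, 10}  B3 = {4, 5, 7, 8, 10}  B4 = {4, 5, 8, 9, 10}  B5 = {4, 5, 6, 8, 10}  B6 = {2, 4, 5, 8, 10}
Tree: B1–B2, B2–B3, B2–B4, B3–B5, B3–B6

Checking the three conditions: (i) the bags cover all of {1, 2, 3, 4, 5, 6, 7, 8, 9, 10}; (ii) for each edge, some bag contains both endpoints; (iii) the bags containing any fixed vertex form a subtree. All hold, so the decomposition is valid with width 5 − 1 = 4.

Yes; width 4.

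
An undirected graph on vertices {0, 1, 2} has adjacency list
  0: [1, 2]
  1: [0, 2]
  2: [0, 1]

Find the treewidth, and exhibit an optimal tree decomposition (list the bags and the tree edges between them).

A single bag containing all 3 vertices is trivially a valid decomposition of width 2. For the lower bound, the 3 vertices {0, 1, 2} are pairwise adjacent, and any tree decomposition puts a clique entirely inside one bag — forcing width ≥ 2. Combining the bounds, tw(G) = 2.

Treewidth 2.
One optimal decomposition is:
Bags: B1 = {0, 1, 2}
Tree: (single bag)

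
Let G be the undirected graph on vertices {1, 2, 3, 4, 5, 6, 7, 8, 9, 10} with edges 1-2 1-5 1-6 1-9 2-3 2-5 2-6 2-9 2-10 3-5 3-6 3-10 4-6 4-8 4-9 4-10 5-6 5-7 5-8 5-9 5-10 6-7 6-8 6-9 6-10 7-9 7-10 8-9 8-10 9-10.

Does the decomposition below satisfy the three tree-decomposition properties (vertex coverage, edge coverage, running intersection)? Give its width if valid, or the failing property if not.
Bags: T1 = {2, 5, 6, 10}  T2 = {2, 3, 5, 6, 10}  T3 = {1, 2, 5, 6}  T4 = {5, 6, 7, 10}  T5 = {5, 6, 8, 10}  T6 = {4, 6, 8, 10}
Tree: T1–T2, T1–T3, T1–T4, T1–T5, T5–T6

No — vertex 9 appears in no bag.

A tree decomposition must satisfy three properties: every vertex lies in some bag; for every edge, both endpoints lie together in some bag; and for every vertex, the bags containing it form a connected subtree. Here vertex 9 appears in no bag, so the decomposition is invalid.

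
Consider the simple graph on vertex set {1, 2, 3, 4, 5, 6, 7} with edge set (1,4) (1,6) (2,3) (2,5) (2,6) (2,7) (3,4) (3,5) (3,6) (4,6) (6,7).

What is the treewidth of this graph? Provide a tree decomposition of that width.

Treewidth 2.
Bags: B1 = {1, 4, 6}  B2 = {3, 4, 6}  B3 = {2, 3, 6}  B4 = {2, 3, 5}  B5 = {2, 6, 7}
Tree: B1–B2, B2–B3, B3–B4, B3–B5

Each bag holds 3 vertices, so the decomposition has width 2, which upper-bounds the treewidth. On the other hand G contains the 3-clique {2, 3, 5}. A clique must lie in a single bag of any decomposition, so no decomposition can have width below 2. The upper and lower bounds meet at 2, so that is the treewidth.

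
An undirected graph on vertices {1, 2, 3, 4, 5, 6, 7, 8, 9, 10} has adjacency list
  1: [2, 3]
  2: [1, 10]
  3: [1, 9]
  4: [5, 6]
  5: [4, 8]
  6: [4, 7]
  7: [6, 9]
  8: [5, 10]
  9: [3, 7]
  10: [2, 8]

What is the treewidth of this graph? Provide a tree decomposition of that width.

Treewidth 2.
One optimal decomposition is:
Bags: B1 = {4, 5, 6}  B2 = {5, 6, 7}  B3 = {5, 7, 9}  B4 = {3, 5, 9}  B5 = {1, 3, 5}  B6 = {1, 2, 5}  B7 = {2, 5, 10}  B8 = {5, 8, 10}
Tree: B1–B2, B2–B3, B3–B4, B4–B5, B5–B6, B6–B7, B7–B8

Each bag holds 3 vertices, so the decomposition has width 2, which upper-bounds the treewidth. Since 5–4–6–7–9–3–1–2–10–8–5 is a cycle in G, G is not acyclic. Forests are exactly the graphs of treewidth ≤ 1, so tw(G) ≥ 2. Therefore the treewidth is 2.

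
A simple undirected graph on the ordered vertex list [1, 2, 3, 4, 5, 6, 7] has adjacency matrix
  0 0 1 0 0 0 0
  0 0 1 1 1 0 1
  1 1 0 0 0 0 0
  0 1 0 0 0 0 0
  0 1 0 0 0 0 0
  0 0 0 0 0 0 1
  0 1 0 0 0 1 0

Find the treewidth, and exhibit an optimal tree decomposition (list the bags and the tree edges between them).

Treewidth 1.
One optimal decomposition is:
Bags: B1 = {2, 5}  B2 = {2, 7}  B3 = {6, 7}  B4 = {2, 4}  B5 = {2, 3}  B6 = {1, 3}
Tree: B1–B2, B2–B3, B1–B4, B1–B5, B5–B6

Every bag has size at most 2, so the width is 2 − 1 = 1 and tw(G) ≤ 1. Since G has at least one edge (e.g. 5–2), it is not an edgeless graph, so tw(G) ≥ 1. Hence tw(G) = 1 exactly.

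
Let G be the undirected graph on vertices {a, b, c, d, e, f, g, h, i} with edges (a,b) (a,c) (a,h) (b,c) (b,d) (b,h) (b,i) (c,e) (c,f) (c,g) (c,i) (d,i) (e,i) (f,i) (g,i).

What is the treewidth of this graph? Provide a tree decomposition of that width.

Treewidth 2.
One optimal decomposition is:
Bags: B1 = {b, d, i}  B2 = {b, c, i}  B3 = {a, b, c}  B4 = {c, g, i}  B5 = {c, f, i}  B6 = {c, e, i}  B7 = {a, b, h}
Tree: B1–B2, B2–B3, B2–B4, B2–B5, B4–B6, B3–B7

The largest bag has 3 vertices, giving width 2; this decomposition certifies tw(G) ≤ 2. Conversely, {a, b, h} is a clique of size 3, and the vertices of any clique must share a bag in every tree decomposition; so some bag has ≥ 3 vertices and tw(G) ≥ 2. Hence tw(G) = 2 exactly.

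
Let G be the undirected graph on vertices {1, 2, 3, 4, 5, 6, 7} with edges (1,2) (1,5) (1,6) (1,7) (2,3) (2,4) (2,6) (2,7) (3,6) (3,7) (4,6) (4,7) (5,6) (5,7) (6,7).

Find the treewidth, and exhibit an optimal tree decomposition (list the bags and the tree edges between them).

Every bag has size at most 4, so the width is 4 − 1 = 3 and tw(G) ≤ 3. Conversely, {1, 2, 6, 7} is a clique of size 4, and the vertices of any clique must share a bag in every tree decomposition; so some bag has ≥ 4 vertices and tw(G) ≥ 3. Hence tw(G) = 3 exactly.

Treewidth 3.
One such decomposition:
Bags: B1 = {1, 2, 6, 7}  B2 = {2, 4, 6, 7}  B3 = {2, 3, 6, 7}  B4 = {1, 5, 6, 7}
Tree: B1–B2, B2–B3, B1–B4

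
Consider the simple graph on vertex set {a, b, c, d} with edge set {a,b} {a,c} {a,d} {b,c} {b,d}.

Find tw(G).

2

A width-2 tree decomposition is:
Bags: B1 = {a, b, c}  B2 = {a, b, d}
Tree: B1–B2
Every bag has size at most 3, so the width is 3 − 1 = 2 and tw(G) ≤ 2. Conversely, {a, b, d} is a clique of size 3, and the vertices of any clique must share a bag in every tree decomposition; so some bag has ≥ 3 vertices and tw(G) ≥ 2. Therefore the treewidth is 2.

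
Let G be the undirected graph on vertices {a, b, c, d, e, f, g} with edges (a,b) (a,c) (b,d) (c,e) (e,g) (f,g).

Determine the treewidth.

A width-1 tree decomposition is:
Bags: B1 = {b, d}  B2 = {a, b}  B3 = {a, c}  B4 = {c, e}  B5 = {e, g}  B6 = {f, g}
Tree: B1–B2, B2–B3, B3–B4, B4–B5, B5–B6
The largest bag has 2 vertices, giving width 1; this decomposition certifies tw(G) ≤ 1. G has an edge, so its treewidth is at least 1. Therefore the treewidth is 1.

1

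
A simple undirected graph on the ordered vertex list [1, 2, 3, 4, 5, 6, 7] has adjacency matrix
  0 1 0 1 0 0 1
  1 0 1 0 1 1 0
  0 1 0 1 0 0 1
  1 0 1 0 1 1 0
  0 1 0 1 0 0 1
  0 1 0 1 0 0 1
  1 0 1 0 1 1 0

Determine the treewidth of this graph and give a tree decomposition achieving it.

Every bag has size at most 4, so the width is 4 − 1 = 3 and tw(G) ≤ 3. For the lower bound: the 4 vertex sets {1,2}, {6,7}, {4}, {3} are disjoint, each induces a connected subgraph, and every pair is joined by at least one edge of G. Contracting each set to a single vertex therefore yields K_{4} as a minor, and since treewidth is minor-monotone, tw(G) ≥ tw(K_{4}) = 3. Therefore the treewidth is 3.

Treewidth 3.
One optimal decomposition is:
Bags: B1 = {1, 2, 4, 7}  B2 = {2, 4, 6, 7}  B3 = {2, 3, 4, 7}  B4 = {2, 4, 5, 7}
Tree: B1–B2, B2–B3, B3–B4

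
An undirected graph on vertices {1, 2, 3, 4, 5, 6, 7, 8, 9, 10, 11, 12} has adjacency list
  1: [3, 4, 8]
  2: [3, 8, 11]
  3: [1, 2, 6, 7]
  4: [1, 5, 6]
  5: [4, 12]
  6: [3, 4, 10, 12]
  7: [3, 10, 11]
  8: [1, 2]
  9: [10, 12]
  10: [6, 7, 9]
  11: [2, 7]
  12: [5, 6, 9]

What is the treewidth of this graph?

3

A width-3 tree decomposition is:
Bags: B1 = {1, 2, 8, 11}  B2 = {1, 2, 3, 11}  B3 = {1, 3, 7, 11}  B4 = {1, 3, 4, 7}  B5 = {3, 4, 6, 7}  B6 = {4, 6, 7, 10}  B7 = {4, 5, 6, 10}  B8 = {5, 6, 10, 12}  B9 = {5, 9, 10, 12}
Tree: B1–B2, B2–B3, B3–B4, B4–B5, B5–B6, B6–B7, B7–B8, B8–B9
Every bag has size at most 4, so the width is 4 − 1 = 3 and tw(G) ≤ 3. For the lower bound: the 4 vertex sets {2,8,11}, {1}, {3}, {4,6,7,10} are disjoint, each induces a connected subgraph, and every pair is joined by at least one edge of G. Contracting each set to a single vertex therefore yields K_{4} as a minor, and since treewidth is minor-monotone, tw(G) ≥ tw(K_{4}) = 3. Hence tw(G) = 3 exactly.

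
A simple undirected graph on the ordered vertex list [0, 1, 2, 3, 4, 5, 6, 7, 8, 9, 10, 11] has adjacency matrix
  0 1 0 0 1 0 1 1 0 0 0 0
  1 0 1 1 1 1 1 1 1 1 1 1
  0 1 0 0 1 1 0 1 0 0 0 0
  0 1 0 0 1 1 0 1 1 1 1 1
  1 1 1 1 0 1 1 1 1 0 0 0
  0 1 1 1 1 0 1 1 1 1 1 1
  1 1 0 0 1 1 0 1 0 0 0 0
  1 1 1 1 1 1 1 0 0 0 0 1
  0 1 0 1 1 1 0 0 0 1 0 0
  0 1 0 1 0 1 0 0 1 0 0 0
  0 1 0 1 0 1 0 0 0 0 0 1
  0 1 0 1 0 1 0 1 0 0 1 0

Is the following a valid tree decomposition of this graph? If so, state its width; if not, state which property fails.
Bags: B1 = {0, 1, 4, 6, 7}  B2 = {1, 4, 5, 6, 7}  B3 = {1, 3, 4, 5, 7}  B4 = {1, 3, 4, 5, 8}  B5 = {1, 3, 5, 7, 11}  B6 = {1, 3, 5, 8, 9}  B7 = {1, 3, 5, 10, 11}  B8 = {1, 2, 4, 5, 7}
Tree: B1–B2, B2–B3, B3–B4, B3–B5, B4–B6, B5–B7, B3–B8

Vertex coverage: the bags together contain {0, 1, 2, 3, 4, 5, 6, 7, 8, 9, 10, 11}, the full vertex set. Edge coverage: each edge of G has both endpoints in at least one bag. Running intersection: for every vertex, the bags containing it form a connected subtree. All three properties hold, so this is a valid tree decomposition of width max|bag| − 1 = 4, and hence tw(G) ≤ 4.

Yes; width 4.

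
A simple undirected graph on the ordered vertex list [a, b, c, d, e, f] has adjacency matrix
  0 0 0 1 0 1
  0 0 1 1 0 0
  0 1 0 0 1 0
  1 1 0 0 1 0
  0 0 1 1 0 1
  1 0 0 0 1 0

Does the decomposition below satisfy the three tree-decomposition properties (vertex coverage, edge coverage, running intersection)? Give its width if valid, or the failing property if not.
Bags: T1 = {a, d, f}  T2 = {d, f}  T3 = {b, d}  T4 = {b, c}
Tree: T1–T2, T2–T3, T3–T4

No — vertex e appears in no bag.

A tree decomposition must satisfy three properties: every vertex lies in some bag; for every edge, both endpoints lie together in some bag; and for every vertex, the bags containing it form a connected subtree. Here vertex e appears in no bag, so the decomposition is invalid.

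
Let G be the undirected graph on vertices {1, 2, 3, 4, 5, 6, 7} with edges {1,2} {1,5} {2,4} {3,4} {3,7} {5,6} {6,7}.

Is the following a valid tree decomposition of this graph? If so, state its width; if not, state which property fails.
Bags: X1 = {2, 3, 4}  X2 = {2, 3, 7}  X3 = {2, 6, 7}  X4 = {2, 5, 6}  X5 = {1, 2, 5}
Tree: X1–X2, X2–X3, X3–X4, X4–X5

Every vertex of G appears in some bag (union = {1, 2, 3, 4, 5, 6, 7}); every edge is covered by a bag; and for each vertex v the set of bags containing v is connected in the bag tree. The decomposition is therefore valid. The largest bag has 3 vertices, so the width is 2.

Yes; width 2.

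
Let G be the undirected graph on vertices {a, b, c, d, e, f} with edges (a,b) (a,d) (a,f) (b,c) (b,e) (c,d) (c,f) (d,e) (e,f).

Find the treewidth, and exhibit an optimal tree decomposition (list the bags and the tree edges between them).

Each bag holds 4 vertices, so the decomposition has width 3, which upper-bounds the treewidth. For the lower bound: the 4 vertex sets {e,f}, {a,d}, {c}, {b} are disjoint, each induces a connected subgraph, and every pair is joined by at least one edge of G. Contracting each set to a single vertex therefore yields K_{4} as a minor, and since treewidth is minor-monotone, tw(G) ≥ tw(K_{4}) = 3. The upper and lower bounds meet at 3, so that is the treewidth.

Treewidth 3.
Bags: B1 = {a, c, e, f}  B2 = {a, c, d, e}  B3 = {a, b, c, e}
Tree: B1–B2, B2–B3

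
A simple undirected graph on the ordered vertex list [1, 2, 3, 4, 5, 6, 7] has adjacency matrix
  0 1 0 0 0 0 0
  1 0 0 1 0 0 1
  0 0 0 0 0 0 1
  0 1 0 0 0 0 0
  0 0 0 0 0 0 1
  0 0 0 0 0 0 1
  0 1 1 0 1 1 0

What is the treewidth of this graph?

1

A width-1 tree decomposition is:
Bags: B1 = {2, 7}  B2 = {1, 2}  B3 = {2, 4}  B4 = {6, 7}  B5 = {5, 7}  B6 = {3, 7}
Tree: B1–B2, B2–B3, B1–B4, B1–B5, B4–B6
Each bag holds 2 vertices, so the decomposition has width 1, which upper-bounds the treewidth. Since G has at least one edge (e.g. 7–2), it is not an edgeless graph, so tw(G) ≥ 1. Combining the bounds, tw(G) = 1.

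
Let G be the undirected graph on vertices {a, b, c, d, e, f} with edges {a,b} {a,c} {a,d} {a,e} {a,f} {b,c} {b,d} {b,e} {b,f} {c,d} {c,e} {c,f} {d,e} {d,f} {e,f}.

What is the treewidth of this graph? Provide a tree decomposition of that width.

Treewidth 5.
One optimal decomposition is:
Bags: B1 = {a, b, c, d, e, f}
Tree: (single bag)

A single bag containing all 6 vertices is trivially a valid decomposition of width 5. For the lower bound, the 6 vertices {a, b, c, d, e, f} are pairwise adjacent, and any tree decomposition puts a clique entirely inside one bag — forcing width ≥ 5. The upper and lower bounds meet at 5, so that is the treewidth.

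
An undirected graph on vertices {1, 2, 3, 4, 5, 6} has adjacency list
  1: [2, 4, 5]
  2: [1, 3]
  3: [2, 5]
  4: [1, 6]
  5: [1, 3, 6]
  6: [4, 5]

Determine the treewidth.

2

A width-2 tree decomposition is:
Bags: B1 = {4, 5, 6}  B2 = {1, 4, 5}  B3 = {1, 3, 5}  B4 = {1, 2, 3}
Tree: B1–B2, B2–B3, B3–B4
The largest bag has 3 vertices, giving width 2; this decomposition certifies tw(G) ≤ 2. Since 6–4–1–5–6 is a cycle in G, G is not acyclic. Forests are exactly the graphs of treewidth ≤ 1, so tw(G) ≥ 2. Hence tw(G) = 2 exactly.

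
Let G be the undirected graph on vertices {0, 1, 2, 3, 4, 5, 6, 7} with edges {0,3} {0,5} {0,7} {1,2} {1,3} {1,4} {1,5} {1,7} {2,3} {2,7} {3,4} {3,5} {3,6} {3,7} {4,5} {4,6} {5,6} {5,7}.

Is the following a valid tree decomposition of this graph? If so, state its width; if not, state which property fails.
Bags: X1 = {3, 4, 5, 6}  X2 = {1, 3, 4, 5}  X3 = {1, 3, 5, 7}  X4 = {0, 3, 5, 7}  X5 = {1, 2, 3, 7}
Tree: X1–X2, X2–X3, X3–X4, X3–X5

Checking the three conditions: (i) the bags cover all of {0, 1, 2, 3, 4, 5, 6, 7}; (ii) for each edge, some bag contains both endpoints; (iii) the bags containing any fixed vertex form a subtree. All hold, so the decomposition is valid with width 4 − 1 = 3.

Yes; width 3.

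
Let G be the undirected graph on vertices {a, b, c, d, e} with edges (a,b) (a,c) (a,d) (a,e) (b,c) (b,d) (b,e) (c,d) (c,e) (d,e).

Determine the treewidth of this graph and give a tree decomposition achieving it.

A single bag containing all 5 vertices is trivially a valid decomposition of width 4. Conversely, {a, b, c, d, e} is a clique of size 5, and the vertices of any clique must share a bag in every tree decomposition; so some bag has ≥ 5 vertices and tw(G) ≥ 4. The upper and lower bounds meet at 4, so that is the treewidth.

Treewidth 4.
One such decomposition:
Bags: B1 = {a, b, c, d, e}
Tree: (single bag)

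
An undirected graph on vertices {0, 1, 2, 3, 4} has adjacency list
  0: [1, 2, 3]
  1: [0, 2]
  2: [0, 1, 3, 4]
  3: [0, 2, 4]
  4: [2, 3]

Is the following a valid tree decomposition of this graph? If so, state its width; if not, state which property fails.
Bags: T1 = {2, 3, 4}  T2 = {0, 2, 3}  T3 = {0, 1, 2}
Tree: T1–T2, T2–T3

Every vertex of G appears in some bag (union = {0, 1, 2, 3, 4}); every edge is covered by a bag; and for each vertex v the set of bags containing v is connected in the bag tree. The decomposition is therefore valid. The largest bag has 3 vertices, so the width is 2.

Yes; width 2.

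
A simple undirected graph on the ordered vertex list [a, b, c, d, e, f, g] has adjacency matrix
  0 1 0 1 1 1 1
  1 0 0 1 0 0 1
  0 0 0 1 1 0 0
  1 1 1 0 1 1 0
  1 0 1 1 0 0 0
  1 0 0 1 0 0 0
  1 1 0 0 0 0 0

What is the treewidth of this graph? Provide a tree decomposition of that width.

Treewidth 2.
One optimal decomposition is:
Bags: B1 = {a, d, e}  B2 = {a, b, d}  B3 = {a, d, f}  B4 = {a, b, g}  B5 = {c, d, e}
Tree: B1–B2, B1–B3, B2–B4, B1–B5

The largest bag has 3 vertices, giving width 2; this decomposition certifies tw(G) ≤ 2. For the lower bound, the 3 vertices {c, d, e} are pairwise adjacent, and any tree decomposition puts a clique entirely inside one bag — forcing width ≥ 2. Therefore the treewidth is 2.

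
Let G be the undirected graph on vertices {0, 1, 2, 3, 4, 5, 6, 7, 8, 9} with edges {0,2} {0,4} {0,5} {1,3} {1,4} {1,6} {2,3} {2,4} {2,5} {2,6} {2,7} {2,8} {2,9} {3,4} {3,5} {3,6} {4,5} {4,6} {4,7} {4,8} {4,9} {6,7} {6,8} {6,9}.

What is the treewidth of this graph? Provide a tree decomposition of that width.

The largest bag has 4 vertices, giving width 3; this decomposition certifies tw(G) ≤ 3. On the other hand G contains the 4-clique {1, 3, 4, 6}. A clique must lie in a single bag of any decomposition, so no decomposition can have width below 3. Combining the bounds, tw(G) = 3.

Treewidth 3.
One such decomposition:
Bags: B1 = {2, 3, 4, 6}  B2 = {2, 4, 6, 8}  B3 = {2, 4, 6, 9}  B4 = {2, 3, 4, 5}  B5 = {1, 3, 4, 6}  B6 = {0, 2, 4, 5}  B7 = {2, 4, 6, 7}
Tree: B1–B2, B1–B3, B1–B4, B1–B5, B4–B6, B3–B7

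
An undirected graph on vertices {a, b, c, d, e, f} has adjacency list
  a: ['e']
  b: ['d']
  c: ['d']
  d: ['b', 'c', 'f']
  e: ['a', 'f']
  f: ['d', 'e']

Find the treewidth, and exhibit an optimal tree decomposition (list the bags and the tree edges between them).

Treewidth 1.
One optimal decomposition is:
Bags: B1 = {d, f}  B2 = {b, d}  B3 = {e, f}  B4 = {a, e}  B5 = {c, d}
Tree: B1–B2, B1–B3, B3–B4, B1–B5

Each bag holds 2 vertices, so the decomposition has width 1, which upper-bounds the treewidth. G has an edge, so its treewidth is at least 1. Combining the bounds, tw(G) = 1.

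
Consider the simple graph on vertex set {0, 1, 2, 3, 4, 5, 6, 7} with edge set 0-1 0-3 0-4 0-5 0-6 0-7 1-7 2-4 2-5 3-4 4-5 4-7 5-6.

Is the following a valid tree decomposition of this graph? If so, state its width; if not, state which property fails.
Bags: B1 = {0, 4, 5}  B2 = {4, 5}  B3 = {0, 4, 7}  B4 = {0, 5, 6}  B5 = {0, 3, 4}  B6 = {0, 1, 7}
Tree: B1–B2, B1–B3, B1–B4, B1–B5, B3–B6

No — vertex 2 appears in no bag.

A tree decomposition must satisfy three properties: every vertex lies in some bag; for every edge, both endpoints lie together in some bag; and for every vertex, the bags containing it form a connected subtree. Here vertex 2 appears in no bag, so the decomposition is invalid.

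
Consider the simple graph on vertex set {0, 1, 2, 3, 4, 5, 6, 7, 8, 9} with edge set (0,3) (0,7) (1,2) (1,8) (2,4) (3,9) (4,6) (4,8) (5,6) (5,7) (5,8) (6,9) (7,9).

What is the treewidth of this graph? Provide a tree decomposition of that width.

The largest bag has 3 vertices, giving width 2; this decomposition certifies tw(G) ≤ 2. Since 3–0–7–9–3 is a cycle in G, G is not acyclic. Forests are exactly the graphs of treewidth ≤ 1, so tw(G) ≥ 2. Combining the bounds, tw(G) = 2.

Treewidth 2.
One such decomposition:
Bags: B1 = {0, 3, 9}  B2 = {0, 7, 9}  B3 = {6, 7, 9}  B4 = {5, 6, 7}  B5 = {4, 5, 6}  B6 = {4, 5, 8}  B7 = {2, 4, 8}  B8 = {1, 2, 8}
Tree: B1–B2, B2–B3, B3–B4, B4–B5, B5–B6, B6–B7, B7–B8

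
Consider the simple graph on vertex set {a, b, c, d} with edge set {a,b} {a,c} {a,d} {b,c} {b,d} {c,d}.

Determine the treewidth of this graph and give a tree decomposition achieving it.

Treewidth 3.
Bags: B1 = {a, b, c, d}
Tree: (single bag)

A single bag containing all 4 vertices is trivially a valid decomposition of width 3. Conversely, {a, b, c, d} is a clique of size 4, and the vertices of any clique must share a bag in every tree decomposition; so some bag has ≥ 4 vertices and tw(G) ≥ 3. Combining the bounds, tw(G) = 3.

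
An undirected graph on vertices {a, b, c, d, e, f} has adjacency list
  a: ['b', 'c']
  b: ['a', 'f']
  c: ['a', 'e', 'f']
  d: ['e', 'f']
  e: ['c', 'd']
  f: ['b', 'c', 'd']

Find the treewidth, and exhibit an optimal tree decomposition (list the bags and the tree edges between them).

Treewidth 2.
Bags: B1 = {d, e, f}  B2 = {c, e, f}  B3 = {b, c, f}  B4 = {a, b, c}
Tree: B1–B2, B2–B3, B3–B4

Every bag has size at most 3, so the width is 3 − 1 = 2 and tw(G) ≤ 2. Since d–e–c–f–d is a cycle in G, G is not acyclic. Forests are exactly the graphs of treewidth ≤ 1, so tw(G) ≥ 2. Hence tw(G) = 2 exactly.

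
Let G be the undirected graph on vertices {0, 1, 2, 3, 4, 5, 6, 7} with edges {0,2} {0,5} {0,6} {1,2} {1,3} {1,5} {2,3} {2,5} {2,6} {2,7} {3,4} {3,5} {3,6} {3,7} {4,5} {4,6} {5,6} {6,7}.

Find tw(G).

3

A width-3 tree decomposition is:
Bags: B1 = {1, 2, 3, 5}  B2 = {2, 3, 5, 6}  B3 = {2, 3, 6, 7}  B4 = {0, 2, 5, 6}  B5 = {3, 4, 5, 6}
Tree: B1–B2, B2–B3, B2–B4, B2–B5
The largest bag has 4 vertices, giving width 3; this decomposition certifies tw(G) ≤ 3. For the lower bound, the 4 vertices {0, 2, 5, 6} are pairwise adjacent, and any tree decomposition puts a clique entirely inside one bag — forcing width ≥ 3. Hence tw(G) = 3 exactly.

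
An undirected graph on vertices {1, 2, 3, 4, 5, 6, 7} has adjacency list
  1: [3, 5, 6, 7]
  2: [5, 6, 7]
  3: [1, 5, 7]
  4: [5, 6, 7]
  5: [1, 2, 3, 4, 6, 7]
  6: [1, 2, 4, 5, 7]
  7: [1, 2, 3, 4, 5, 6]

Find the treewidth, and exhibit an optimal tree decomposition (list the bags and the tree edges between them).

Treewidth 3.
Bags: B1 = {1, 5, 6, 7}  B2 = {2, 5, 6, 7}  B3 = {1, 3, 5, 7}  B4 = {4, 5, 6, 7}
Tree: B1–B2, B1–B3, B1–B4

Every bag has size at most 4, so the width is 4 − 1 = 3 and tw(G) ≤ 3. On the other hand G contains the 4-clique {1, 3, 5, 7}. A clique must lie in a single bag of any decomposition, so no decomposition can have width below 3. Hence tw(G) = 3 exactly.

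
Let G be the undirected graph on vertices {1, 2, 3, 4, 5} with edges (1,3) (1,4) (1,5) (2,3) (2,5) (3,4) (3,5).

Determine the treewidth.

A width-2 tree decomposition is:
Bags: B1 = {2, 3, 5}  B2 = {1, 3, 5}  B3 = {1, 3, 4}
Tree: B1–B2, B2–B3
Each bag holds 3 vertices, so the decomposition has width 2, which upper-bounds the treewidth. For the lower bound, the 3 vertices {1, 3, 4} are pairwise adjacent, and any tree decomposition puts a clique entirely inside one bag — forcing width ≥ 2. Hence tw(G) = 2 exactly.

2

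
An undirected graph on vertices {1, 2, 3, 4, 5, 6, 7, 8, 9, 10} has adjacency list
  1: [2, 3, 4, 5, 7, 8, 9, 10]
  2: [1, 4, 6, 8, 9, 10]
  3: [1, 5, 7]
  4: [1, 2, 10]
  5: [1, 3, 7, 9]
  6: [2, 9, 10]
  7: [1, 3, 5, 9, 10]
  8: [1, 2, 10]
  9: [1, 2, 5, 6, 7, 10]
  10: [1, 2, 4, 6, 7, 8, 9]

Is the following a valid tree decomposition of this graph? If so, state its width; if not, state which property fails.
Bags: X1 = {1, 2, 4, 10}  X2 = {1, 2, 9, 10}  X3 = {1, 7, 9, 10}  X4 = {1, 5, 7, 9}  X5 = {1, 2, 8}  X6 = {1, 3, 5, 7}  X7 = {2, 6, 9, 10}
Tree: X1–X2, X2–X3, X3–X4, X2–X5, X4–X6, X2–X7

No — edge (10,8) lies in no bag.

A tree decomposition must satisfy three properties: every vertex lies in some bag; for every edge, both endpoints lie together in some bag; and for every vertex, the bags containing it form a connected subtree. Here edge (10,8) lies in no bag, so the decomposition is invalid.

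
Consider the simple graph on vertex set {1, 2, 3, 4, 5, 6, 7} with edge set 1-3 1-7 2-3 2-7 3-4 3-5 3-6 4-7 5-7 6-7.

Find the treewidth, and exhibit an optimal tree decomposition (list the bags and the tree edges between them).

Treewidth 2.
One optimal decomposition is:
Bags: B1 = {1, 3, 7}  B2 = {2, 3, 7}  B3 = {3, 4, 7}  B4 = {3, 5, 7}  B5 = {3, 6, 7}
Tree: B1–B2, B2–B3, B3–B4, B4–B5

The largest bag has 3 vertices, giving width 2; this decomposition certifies tw(G) ≤ 2. The edges 7–1–3–2–7 form a cycle, so G is not a tree and its treewidth is at least 2. The upper and lower bounds meet at 2, so that is the treewidth.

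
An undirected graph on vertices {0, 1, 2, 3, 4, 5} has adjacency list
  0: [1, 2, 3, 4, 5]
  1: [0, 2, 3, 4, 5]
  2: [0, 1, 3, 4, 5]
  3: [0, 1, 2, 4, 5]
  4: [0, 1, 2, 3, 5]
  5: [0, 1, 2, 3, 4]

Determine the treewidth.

A width-5 tree decomposition is:
Bags: B1 = {0, 1, 2, 3, 4, 5}
Tree: (single bag)
With just one bag of size 6, the width is 6 − 1 = 5, so tw(G) ≤ 5. On the other hand G contains the 6-clique {0, 1, 2, 3, 4, 5}. A clique must lie in a single bag of any decomposition, so no decomposition can have width below 5. The upper and lower bounds meet at 5, so that is the treewidth.

5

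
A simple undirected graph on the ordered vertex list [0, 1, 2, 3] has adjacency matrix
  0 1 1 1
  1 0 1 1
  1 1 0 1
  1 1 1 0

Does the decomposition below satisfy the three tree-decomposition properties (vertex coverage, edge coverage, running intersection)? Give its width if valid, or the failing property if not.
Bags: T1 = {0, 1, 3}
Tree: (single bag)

No — vertex 2 appears in no bag.

A tree decomposition must satisfy three properties: every vertex lies in some bag; for every edge, both endpoints lie together in some bag; and for every vertex, the bags containing it form a connected subtree. Here vertex 2 appears in no bag, so the decomposition is invalid.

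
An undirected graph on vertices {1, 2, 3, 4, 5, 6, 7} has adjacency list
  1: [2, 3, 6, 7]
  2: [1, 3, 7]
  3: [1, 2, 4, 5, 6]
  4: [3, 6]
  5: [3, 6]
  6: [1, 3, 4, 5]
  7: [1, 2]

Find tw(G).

2

A width-2 tree decomposition is:
Bags: B1 = {1, 2, 3}  B2 = {1, 3, 6}  B3 = {3, 5, 6}  B4 = {3, 4, 6}  B5 = {1, 2, 7}
Tree: B1–B2, B2–B3, B3–B4, B1–B5
Each bag holds 3 vertices, so the decomposition has width 2, which upper-bounds the treewidth. On the other hand G contains the 3-clique {1, 2, 3}. A clique must lie in a single bag of any decomposition, so no decomposition can have width below 2. Hence tw(G) = 2 exactly.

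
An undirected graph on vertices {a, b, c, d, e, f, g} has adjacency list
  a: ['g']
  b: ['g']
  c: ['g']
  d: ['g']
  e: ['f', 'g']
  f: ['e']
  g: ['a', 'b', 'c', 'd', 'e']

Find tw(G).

1

A width-1 tree decomposition is:
Bags: B1 = {e, g}  B2 = {a, g}  B3 = {b, g}  B4 = {c, g}  B5 = {d, g}  B6 = {e, f}
Tree: B1–B2, B1–B3, B3–B4, B1–B5, B1–B6
Every bag has size at most 2, so the width is 2 − 1 = 1 and tw(G) ≤ 1. G has an edge, so its treewidth is at least 1. Combining the bounds, tw(G) = 1.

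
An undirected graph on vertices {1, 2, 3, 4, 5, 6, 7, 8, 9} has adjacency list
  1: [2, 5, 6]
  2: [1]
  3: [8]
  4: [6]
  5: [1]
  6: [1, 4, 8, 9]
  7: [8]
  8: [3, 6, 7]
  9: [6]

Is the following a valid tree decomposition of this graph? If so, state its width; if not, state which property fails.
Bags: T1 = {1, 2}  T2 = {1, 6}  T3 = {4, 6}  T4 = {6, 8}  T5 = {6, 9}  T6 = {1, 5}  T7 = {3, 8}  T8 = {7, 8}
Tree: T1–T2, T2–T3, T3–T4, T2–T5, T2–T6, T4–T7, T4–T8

Yes; width 1.

Every vertex of G appears in some bag (union = {1, 2, 3, 4, 5, 6, 7, 8, 9}); every edge is covered by a bag; and for each vertex v the set of bags containing v is connected in the bag tree. The decomposition is therefore valid. The largest bag has 2 vertices, so the width is 1.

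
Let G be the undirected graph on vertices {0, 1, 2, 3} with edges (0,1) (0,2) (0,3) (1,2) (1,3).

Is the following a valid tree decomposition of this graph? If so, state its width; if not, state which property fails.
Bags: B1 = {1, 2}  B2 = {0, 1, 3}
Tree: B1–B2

No — edge (0,2) lies in no bag.

A tree decomposition must satisfy three properties: every vertex lies in some bag; for every edge, both endpoints lie together in some bag; and for every vertex, the bags containing it form a connected subtree. Here edge (0,2) lies in no bag, so the decomposition is invalid.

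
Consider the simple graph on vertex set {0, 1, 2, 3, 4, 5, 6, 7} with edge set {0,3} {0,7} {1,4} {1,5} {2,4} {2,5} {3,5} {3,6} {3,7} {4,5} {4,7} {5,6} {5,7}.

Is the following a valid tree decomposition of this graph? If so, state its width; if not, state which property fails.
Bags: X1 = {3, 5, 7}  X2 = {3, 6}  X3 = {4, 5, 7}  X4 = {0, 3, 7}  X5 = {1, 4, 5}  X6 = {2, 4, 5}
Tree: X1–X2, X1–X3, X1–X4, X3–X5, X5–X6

A tree decomposition must satisfy three properties: every vertex lies in some bag; for every edge, both endpoints lie together in some bag; and for every vertex, the bags containing it form a connected subtree. Here edge (5,6) lies in no bag, so the decomposition is invalid.

No — edge (5,6) lies in no bag.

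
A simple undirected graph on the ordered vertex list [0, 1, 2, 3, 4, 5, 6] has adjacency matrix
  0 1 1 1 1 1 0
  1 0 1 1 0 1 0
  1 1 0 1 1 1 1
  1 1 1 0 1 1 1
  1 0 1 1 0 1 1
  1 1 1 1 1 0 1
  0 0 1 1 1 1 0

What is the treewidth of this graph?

4

A width-4 tree decomposition is:
Bags: B1 = {2, 3, 4, 5, 6}  B2 = {0, 2, 3, 4, 5}  B3 = {0, 1, 2, 3, 5}
Tree: B1–B2, B2–B3
Every bag has size at most 5, so the width is 5 − 1 = 4 and tw(G) ≤ 4. For the lower bound, the 5 vertices {0, 1, 2, 3, 5} are pairwise adjacent, and any tree decomposition puts a clique entirely inside one bag — forcing width ≥ 4. The upper and lower bounds meet at 4, so that is the treewidth.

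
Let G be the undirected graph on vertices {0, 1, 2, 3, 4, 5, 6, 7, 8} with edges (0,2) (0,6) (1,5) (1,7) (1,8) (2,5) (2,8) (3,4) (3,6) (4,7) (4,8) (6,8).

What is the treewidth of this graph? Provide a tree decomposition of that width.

Treewidth 3.
One such decomposition:
Bags: B1 = {1, 2, 5, 7}  B2 = {1, 2, 7, 8}  B3 = {2, 4, 7, 8}  B4 = {0, 2, 4, 8}  B5 = {0, 4, 6, 8}  B6 = {0, 3, 4, 6}
Tree: B1–B2, B2–B3, B3–B4, B4–B5, B5–B6

The largest bag has 4 vertices, giving width 3; this decomposition certifies tw(G) ≤ 3. For the lower bound: the 4 vertex sets {1,5,7}, {2}, {8}, {0,3,4,6} are disjoint, each induces a connected subgraph, and every pair is joined by at least one edge of G. Contracting each set to a single vertex therefore yields K_{4} as a minor, and since treewidth is minor-monotone, tw(G) ≥ tw(K_{4}) = 3. The upper and lower bounds meet at 3, so that is the treewidth.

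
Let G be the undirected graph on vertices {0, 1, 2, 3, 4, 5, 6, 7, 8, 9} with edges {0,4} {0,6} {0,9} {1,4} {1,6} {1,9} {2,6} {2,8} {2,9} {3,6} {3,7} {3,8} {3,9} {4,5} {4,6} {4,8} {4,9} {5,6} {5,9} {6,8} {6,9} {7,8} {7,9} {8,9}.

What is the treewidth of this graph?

A width-3 tree decomposition is:
Bags: B1 = {3, 6, 8, 9}  B2 = {4, 6, 8, 9}  B3 = {4, 5, 6, 9}  B4 = {1, 4, 6, 9}  B5 = {2, 6, 8, 9}  B6 = {3, 7, 8, 9}  B7 = {0, 4, 6, 9}
Tree: B1–B2, B2–B3, B2–B4, B2–B5, B1–B6, B2–B7
Each bag holds 4 vertices, so the decomposition has width 3, which upper-bounds the treewidth. Conversely, {2, 6, 8, 9} is a clique of size 4, and the vertices of any clique must share a bag in every tree decomposition; so some bag has ≥ 4 vertices and tw(G) ≥ 3. Hence tw(G) = 3 exactly.

3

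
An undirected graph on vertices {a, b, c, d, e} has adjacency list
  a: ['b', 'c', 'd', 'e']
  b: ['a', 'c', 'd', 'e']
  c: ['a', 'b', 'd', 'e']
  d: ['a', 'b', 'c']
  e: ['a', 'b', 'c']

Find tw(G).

A width-3 tree decomposition is:
Bags: B1 = {a, b, c, e}  B2 = {a, b, c, d}
Tree: B1–B2
Every bag has size at most 4, so the width is 4 − 1 = 3 and tw(G) ≤ 3. For the lower bound, the 4 vertices {a, b, c, d} are pairwise adjacent, and any tree decomposition puts a clique entirely inside one bag — forcing width ≥ 3. Combining the bounds, tw(G) = 3.

3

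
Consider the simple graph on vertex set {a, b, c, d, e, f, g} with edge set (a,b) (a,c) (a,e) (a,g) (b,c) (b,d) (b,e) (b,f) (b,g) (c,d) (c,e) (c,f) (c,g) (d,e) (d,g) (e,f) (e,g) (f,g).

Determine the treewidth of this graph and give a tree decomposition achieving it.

Treewidth 4.
Bags: B1 = {a, b, c, e, g}  B2 = {b, c, e, f, g}  B3 = {b, c, d, e, g}
Tree: B1–B2, B2–B3

The largest bag has 5 vertices, giving width 4; this decomposition certifies tw(G) ≤ 4. Conversely, {b, c, d, e, g} is a clique of size 5, and the vertices of any clique must share a bag in every tree decomposition; so some bag has ≥ 5 vertices and tw(G) ≥ 4. The upper and lower bounds meet at 4, so that is the treewidth.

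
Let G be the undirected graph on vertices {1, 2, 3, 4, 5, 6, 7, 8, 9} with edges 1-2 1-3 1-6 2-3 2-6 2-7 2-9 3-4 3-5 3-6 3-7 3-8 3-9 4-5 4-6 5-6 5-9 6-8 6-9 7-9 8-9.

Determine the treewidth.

3

A width-3 tree decomposition is:
Bags: B1 = {2, 3, 6, 9}  B2 = {3, 5, 6, 9}  B3 = {3, 6, 8, 9}  B4 = {3, 4, 5, 6}  B5 = {2, 3, 7, 9}  B6 = {1, 2, 3, 6}
Tree: B1–B2, B1–B3, B2–B4, B1–B5, B1–B6
The largest bag has 4 vertices, giving width 3; this decomposition certifies tw(G) ≤ 3. For the lower bound, the 4 vertices {1, 2, 3, 6} are pairwise adjacent, and any tree decomposition puts a clique entirely inside one bag — forcing width ≥ 3. Therefore the treewidth is 3.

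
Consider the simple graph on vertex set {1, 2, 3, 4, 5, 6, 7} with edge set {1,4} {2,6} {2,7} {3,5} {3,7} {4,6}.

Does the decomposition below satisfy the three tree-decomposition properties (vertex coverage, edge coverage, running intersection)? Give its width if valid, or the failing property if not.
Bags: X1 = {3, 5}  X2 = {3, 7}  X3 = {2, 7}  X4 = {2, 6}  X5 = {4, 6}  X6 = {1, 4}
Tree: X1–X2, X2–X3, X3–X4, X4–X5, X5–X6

Every vertex of G appears in some bag (union = {1, 2, 3, 4, 5, 6, 7}); every edge is covered by a bag; and for each vertex v the set of bags containing v is connected in the bag tree. The decomposition is therefore valid. The largest bag has 2 vertices, so the width is 1.

Yes; width 1.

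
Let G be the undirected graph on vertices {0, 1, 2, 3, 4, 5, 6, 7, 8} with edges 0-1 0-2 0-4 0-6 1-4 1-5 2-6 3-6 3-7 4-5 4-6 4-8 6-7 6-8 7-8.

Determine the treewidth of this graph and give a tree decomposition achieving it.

The largest bag has 3 vertices, giving width 2; this decomposition certifies tw(G) ≤ 2. On the other hand G contains the 3-clique {0, 1, 4}. A clique must lie in a single bag of any decomposition, so no decomposition can have width below 2. The upper and lower bounds meet at 2, so that is the treewidth.

Treewidth 2.
One such decomposition:
Bags: B1 = {0, 4, 6}  B2 = {0, 1, 4}  B3 = {4, 6, 8}  B4 = {1, 4, 5}  B5 = {0, 2, 6}  B6 = {6, 7, 8}  B7 = {3, 6, 7}
Tree: B1–B2, B1–B3, B2–B4, B1–B5, B3–B6, B6–B7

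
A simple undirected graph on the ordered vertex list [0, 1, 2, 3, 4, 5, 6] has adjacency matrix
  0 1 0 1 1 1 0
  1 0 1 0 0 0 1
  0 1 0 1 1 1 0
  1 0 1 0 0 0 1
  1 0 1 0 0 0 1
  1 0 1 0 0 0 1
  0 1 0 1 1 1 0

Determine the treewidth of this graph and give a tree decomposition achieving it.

Treewidth 3.
Bags: B1 = {0, 2, 3, 6}  B2 = {0, 2, 4, 6}  B3 = {0, 1, 2, 6}  B4 = {0, 2, 5, 6}
Tree: B1–B2, B2–B3, B3–B4

The largest bag has 4 vertices, giving width 3; this decomposition certifies tw(G) ≤ 3. For the lower bound: the 4 vertex sets {3,6}, {0,4}, {2}, {1} are disjoint, each induces a connected subgraph, and every pair is joined by at least one edge of G. Contracting each set to a single vertex therefore yields K_{4} as a minor, and since treewidth is minor-monotone, tw(G) ≥ tw(K_{4}) = 3. The upper and lower bounds meet at 3, so that is the treewidth.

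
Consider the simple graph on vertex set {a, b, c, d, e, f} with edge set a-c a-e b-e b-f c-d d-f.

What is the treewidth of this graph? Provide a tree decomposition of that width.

Every bag has size at most 3, so the width is 3 − 1 = 2 and tw(G) ≤ 2. The edges a–c–d–f–b–e–a form a cycle, so G is not a tree and its treewidth is at least 2. Combining the bounds, tw(G) = 2.

Treewidth 2.
Bags: B1 = {a, c, d}  B2 = {a, d, f}  B3 = {a, b, f}  B4 = {a, b, e}
Tree: B1–B2, B2–B3, B3–B4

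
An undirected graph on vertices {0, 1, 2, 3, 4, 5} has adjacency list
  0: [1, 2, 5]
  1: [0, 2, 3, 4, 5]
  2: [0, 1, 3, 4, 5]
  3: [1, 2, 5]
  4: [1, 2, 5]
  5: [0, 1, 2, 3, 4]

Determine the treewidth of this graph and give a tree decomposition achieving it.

Treewidth 3.
One optimal decomposition is:
Bags: B1 = {1, 2, 3, 5}  B2 = {1, 2, 4, 5}  B3 = {0, 1, 2, 5}
Tree: B1–B2, B1–B3

Each bag holds 4 vertices, so the decomposition has width 3, which upper-bounds the treewidth. On the other hand G contains the 4-clique {0, 1, 2, 5}. A clique must lie in a single bag of any decomposition, so no decomposition can have width below 3. Hence tw(G) = 3 exactly.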